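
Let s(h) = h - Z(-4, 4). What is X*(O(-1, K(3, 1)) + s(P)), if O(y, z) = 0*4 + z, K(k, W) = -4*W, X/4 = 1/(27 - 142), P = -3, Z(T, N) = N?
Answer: 44/115 ≈ 0.38261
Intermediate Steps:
X = -4/115 (X = 4/(27 - 142) = 4/(-115) = 4*(-1/115) = -4/115 ≈ -0.034783)
s(h) = -4 + h (s(h) = h - 1*4 = h - 4 = -4 + h)
O(y, z) = z (O(y, z) = 0 + z = z)
X*(O(-1, K(3, 1)) + s(P)) = -4*(-4*1 + (-4 - 3))/115 = -4*(-4 - 7)/115 = -4/115*(-11) = 44/115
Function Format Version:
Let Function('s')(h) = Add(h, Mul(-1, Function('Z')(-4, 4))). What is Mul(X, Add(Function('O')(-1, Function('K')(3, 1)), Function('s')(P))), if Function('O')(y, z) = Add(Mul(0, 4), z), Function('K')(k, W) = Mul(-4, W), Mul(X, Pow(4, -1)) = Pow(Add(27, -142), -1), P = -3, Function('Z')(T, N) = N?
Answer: Rational(44, 115) ≈ 0.38261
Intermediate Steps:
X = Rational(-4, 115) (X = Mul(4, Pow(Add(27, -142), -1)) = Mul(4, Pow(-115, -1)) = Mul(4, Rational(-1, 115)) = Rational(-4, 115) ≈ -0.034783)
Function('s')(h) = Add(-4, h) (Function('s')(h) = Add(h, Mul(-1, 4)) = Add(h, -4) = Add(-4, h))
Function('O')(y, z) = z (Function('O')(y, z) = Add(0, z) = z)
Mul(X, Add(Function('O')(-1, Function('K')(3, 1)), Function('s')(P))) = Mul(Rational(-4, 115), Add(Mul(-4, 1), Add(-4, -3))) = Mul(Rational(-4, 115), Add(-4, -7)) = Mul(Rational(-4, 115), -11) = Rational(44, 115)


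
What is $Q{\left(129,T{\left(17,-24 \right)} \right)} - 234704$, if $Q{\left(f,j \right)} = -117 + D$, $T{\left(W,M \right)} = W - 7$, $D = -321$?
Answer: $-235142$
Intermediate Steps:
$T{\left(W,M \right)} = -7 + W$ ($T{\left(W,M \right)} = W - 7 = -7 + W$)
$Q{\left(f,j \right)} = -438$ ($Q{\left(f,j \right)} = -117 - 321 = -438$)
$Q{\left(129,T{\left(17,-24 \right)} \right)} - 234704 = -438 - 234704 = -235142$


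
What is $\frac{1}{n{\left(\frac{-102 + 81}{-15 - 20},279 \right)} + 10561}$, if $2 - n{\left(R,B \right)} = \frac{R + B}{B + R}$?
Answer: $\frac{1}{10562} \approx 9.4679 \cdot 10^{-5}$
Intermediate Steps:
$n{\left(R,B \right)} = 1$ ($n{\left(R,B \right)} = 2 - \frac{R + B}{B + R} = 2 - \frac{B + R}{B + R} = 2 - 1 = 1$)
$\frac{1}{n{\left(\frac{-102 + 81}{-15 - 20},279 \right)} + 10561} = \frac{1}{1 + 10561} = \frac{1}{10562}$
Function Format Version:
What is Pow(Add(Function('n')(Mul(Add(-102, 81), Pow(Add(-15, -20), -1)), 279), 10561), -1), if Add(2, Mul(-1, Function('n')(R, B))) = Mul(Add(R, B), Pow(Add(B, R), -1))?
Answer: Rational(1, 10562) ≈ 9.4679e-5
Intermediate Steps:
Function('n')(R, B) = 1 (Function('n')(R, B) = Add(2, Mul(-1, Mul(Add(R, B), Pow(Add(B, R), -1)))) = Add(2, Mul(-1, Mul(Add(B, R), Pow(Add(B, R), -1)))) = Add(2, Mul(-1, 1)) = Add(2, -1) = 1)
Pow(Add(Function('n')(Mul(Add(-102, 81), Pow(Add(-15, -20), -1)), 279), 10561), -1) = Pow(Add(1, 10561), -1) = Pow(10562, -1) = Rational(1, 10562)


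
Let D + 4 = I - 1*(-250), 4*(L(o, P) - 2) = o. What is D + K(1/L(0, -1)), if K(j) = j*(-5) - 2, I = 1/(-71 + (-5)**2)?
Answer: 5554/23 ≈ 241.48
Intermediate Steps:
L(o, P) = 2 + o/4
I = -1/46 (I = 1/(-71 + 25) = 1/(-46) = -1/46 ≈ -0.021739)
K(j) = -2 - 5*j (K(j) = -5*j - 2 = -2 - 5*j)
D = 11315/46 (D = -4 + (-1/46 - 1*(-250)) = -4 + (-1/46 + 250) = -4 + 11499/46 = 11315/46 ≈ 245.98)
D + K(1/L(0, -1)) = 11315/46 + (-2 - 5/(2 + (1/4)*0)) = 11315/46 + (-2 - 5/(2 + 0)) = 11315/46 + (-2 - 5/2) = 11315/46 - 9/2 = 5554/23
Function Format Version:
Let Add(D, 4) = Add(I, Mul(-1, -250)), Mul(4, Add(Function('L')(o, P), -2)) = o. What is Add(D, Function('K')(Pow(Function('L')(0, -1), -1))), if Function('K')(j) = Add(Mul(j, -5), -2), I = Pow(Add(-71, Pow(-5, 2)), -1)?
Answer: Rational(5554, 23) ≈ 241.48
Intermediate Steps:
Function('L')(o, P) = Add(2, Mul(Rational(1, 4), o))
I = Rational(-1, 46) (I = Pow(Add(-71, 25), -1) = Pow(-46, -1) = Rational(-1, 46) ≈ -0.021739)
Function('K')(j) = Add(-2, Mul(-5, j)) (Function('K')(j) = Add(Mul(-5, j), -2) = Add(-2, Mul(-5, j)))
D = Rational(11315, 46) (D = Add(-4, Add(Rational(-1, 46), Mul(-1, -250))) = Add(-4, Add(Rational(-1, 46), 250)) = Add(-4, Rational(11499, 46)) = Rational(11315, 46) ≈ 245.98)
Add(D, Function('K')(Pow(Function('L')(0, -1), -1))) = Add(Rational(11315, 46), Add(-2, Mul(-5, Pow(Add(2, Mul(Rational(1, 4), 0)), -1)))) = Add(Rational(11315, 46), Add(-2, Mul(-5, Pow(Add(2, 0), -1)))) = Add(Rational(11315, 46), Add(-2, Mul(-5, Pow(2, -1)))) = Add(Rational(11315, 46), Add(-2, Mul(-5, Rational(1, 2)))) = Add(Rational(11315, 46), Add(-2, Rational(-5, 2))) = Add(Rational(11315, 46), Rational(-9, 2)) = Rational(5554, 23)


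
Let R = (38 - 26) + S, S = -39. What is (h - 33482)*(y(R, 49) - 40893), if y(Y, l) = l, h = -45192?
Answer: 3213360856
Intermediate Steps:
R = -27 (R = (38 - 26) - 39 = 12 - 39 = -27)
(h - 33482)*(y(R, 49) - 40893) = (-45192 - 33482)*(49 - 40893) = -78674*(-40844) = 3213360856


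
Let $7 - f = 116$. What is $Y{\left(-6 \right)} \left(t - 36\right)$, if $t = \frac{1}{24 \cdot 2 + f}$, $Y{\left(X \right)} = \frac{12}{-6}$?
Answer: $\frac{4394}{61} \approx 72.033$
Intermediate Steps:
$Y{\left(X \right)} = -2$ ($Y{\left(X \right)} = 12 \left(- \frac{1}{6}\right) = -2$)
$f = -109$ ($f = 7 - 116 = -109$)
$t = - \frac{1}{61}$ ($t = \frac{1}{24 \cdot 2 - 109} = \frac{1}{48 - 109} = \frac{1}{-61} = - \frac{1}{61} \approx -0.016393$)
$Y{\left(-6 \right)} \left(t - 36\right) = - 2 \left(- \frac{1}{61} - 36\right) = \left(-2\right) \left(- \frac{2197}{61}\right) = \frac{4394}{61}$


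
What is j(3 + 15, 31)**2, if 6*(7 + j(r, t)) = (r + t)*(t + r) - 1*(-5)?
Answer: 155236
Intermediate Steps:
j(r, t) = -37/6 + (r + t)**2/6 (j(r, t) = -7 + ((r + t)*(t + r) - 1*(-5))/6 = -7 + ((r + t)*(r + t) + 5)/6 = -7 + ((r + t)**2 + 5)/6 = -7 + (5 + (r + t)**2)/6 = -7 + (5/6 + (r + t)**2/6) = -37/6 + (r + t)**2/6)
j(3 + 15, 31)**2 = (-37/6 + ((3 + 15) + 31)**2/6)**2 = (-37/6 + (18 + 31)**2/6)**2 = (-37/6 + (1/6)*49**2)**2 = (-37/6 + (1/6)*2401)**2 = (-37/6 + 2401/6)**2 = 394**2 = 155236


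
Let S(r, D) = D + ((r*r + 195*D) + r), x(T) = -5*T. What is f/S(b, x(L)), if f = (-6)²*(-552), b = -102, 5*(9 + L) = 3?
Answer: -3312/3089 ≈ -1.0722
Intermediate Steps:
L = -42/5 (L = -9 + (⅕)*3 = -9 + ⅗ = -42/5 ≈ -8.4000)
S(r, D) = r + r² + 196*D (S(r, D) = D + ((r² + 195*D) + r) = D + (r + r² + 195*D) = r + r² + 196*D)
f = -19872 (f = 36*(-552) = -19872)
f/S(b, x(L)) = -19872/(-102 + (-102)² + 196*(-5*(-42/5))) = -19872/(-102 + 10404 + 196*42) = -19872/(-102 + 10404 + 8232) = -19872/18534 = -19872*1/18534 = -3312/3089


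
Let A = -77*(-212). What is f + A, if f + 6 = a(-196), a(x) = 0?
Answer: 16318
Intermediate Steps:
A = 16324
f = -6 (f = -6 + 0 = -6)
f + A = -6 + 16324 = 16318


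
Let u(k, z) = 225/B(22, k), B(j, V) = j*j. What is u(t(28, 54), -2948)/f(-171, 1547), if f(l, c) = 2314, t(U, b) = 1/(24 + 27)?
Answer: 225/1119976 ≈ 0.00020090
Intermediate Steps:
B(j, V) = j²
t(U, b) = 1/51
u(k, z) = 225/484 (u(k, z) = 225/(22²) = 225/484)
u(t(28, 54), -2948)/f(-171, 1547) = (225/484)/2314 = (225/484)*(1/2314) = 225/1119976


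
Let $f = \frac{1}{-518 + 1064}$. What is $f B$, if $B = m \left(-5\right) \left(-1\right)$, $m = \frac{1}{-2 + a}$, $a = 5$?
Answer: $\frac{5}{1638} \approx 0.0030525$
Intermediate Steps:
$m = \frac{1}{3}$ ($m = \frac{1}{-2 + 5} = \frac{1}{3} \approx 0.33333$)
$B = \frac{5}{3}$ ($B = \frac{1}{3} \left(-5\right) \left(-1\right) = \left(- \frac{5}{3}\right) \left(-1\right) = \frac{5}{3} \approx 1.6667$)
$f = \frac{1}{546} \approx 0.0018315$
$f B = \frac{1}{546} \cdot \frac{5}{3} = \frac{5}{1638}$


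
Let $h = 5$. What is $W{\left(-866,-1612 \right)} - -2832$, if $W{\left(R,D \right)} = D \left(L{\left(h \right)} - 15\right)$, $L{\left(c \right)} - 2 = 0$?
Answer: $23788$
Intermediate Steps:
$L{\left(c \right)} = 2$ ($L{\left(c \right)} = 2 + 0 = 2$)
$W{\left(R,D \right)} = - 13 D$ ($W{\left(R,D \right)} = D \left(2 - 15\right) = D \left(-13\right) = - 13 D$)
$W{\left(-866,-1612 \right)} - -2832 = \left(-13\right) \left(-1612\right) - -2832 = 20956 + \left(2880 - 48\right) = 20956 + 2832 = 23788$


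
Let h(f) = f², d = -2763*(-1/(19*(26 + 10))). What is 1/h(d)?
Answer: 5776/94249 ≈ 0.061284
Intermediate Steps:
d = 307/76 (d = -2763/((-19*36)) = -2763/(-684) = -2763*(-1/684) = 307/76 ≈ 4.0395)
1/h(d) = 1/((307/76)²) = 1/(94249/5776) = 5776/94249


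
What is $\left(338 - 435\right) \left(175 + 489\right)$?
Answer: $-64408$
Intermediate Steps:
$\left(338 - 435\right) \left(175 + 489\right) = \left(-97\right) 664 = -64408$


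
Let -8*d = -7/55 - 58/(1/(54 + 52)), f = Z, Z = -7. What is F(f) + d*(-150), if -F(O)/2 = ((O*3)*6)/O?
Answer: -5073789/44 ≈ -1.1531e+5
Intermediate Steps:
f = -7
F(O) = -36 (F(O) = -2*(O*3)*6/O = -2*(3*O)*6/O = -2*18*O/O = -2*18 = -36)
d = 338147/440 (d = -(-7/55 - 58/(1/(54 + 52)))/8 = -(-7*1/55 - 58/(1/106))/8 = -(-7/55 - 58/1/106)/8 = -(-7/55 - 58*106)/8 = -(-7/55 - 6148)/8 = -⅛*(-338147/55) = 338147/440 ≈ 768.52)
F(f) + d*(-150) = -36 + (338147/440)*(-150) = -36 - 5072205/44 = -5073789/44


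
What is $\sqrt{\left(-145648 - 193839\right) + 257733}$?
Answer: $i \sqrt{81754} \approx 285.93 i$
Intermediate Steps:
$\sqrt{\left(-145648 - 193839\right) + 257733} = \sqrt{-339487 + 257733} = \sqrt{-81754} = i \sqrt{81754}$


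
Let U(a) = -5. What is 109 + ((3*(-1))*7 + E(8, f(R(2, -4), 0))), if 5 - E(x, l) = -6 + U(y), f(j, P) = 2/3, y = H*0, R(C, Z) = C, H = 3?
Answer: 104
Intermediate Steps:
y = 0 (y = 3*0 = 0)
f(j, P) = ⅔ (f(j, P) = 2*(⅓) = ⅔)
E(x, l) = 16 (E(x, l) = 5 - (-6 - 5) = 5 - 1*(-11) = 5 + 11 = 16)
109 + ((3*(-1))*7 + E(8, f(R(2, -4), 0))) = 109 + ((3*(-1))*7 + 16) = 109 + (-3*7 + 16) = 109 + (-21 + 16) = 109 - 5 = 104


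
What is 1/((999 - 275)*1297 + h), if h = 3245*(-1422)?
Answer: -1/3675362 ≈ -2.7208e-7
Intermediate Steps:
h = -4614390
1/((999 - 275)*1297 + h) = 1/((999 - 275)*1297 - 4614390) = 1/(724*1297 - 4614390) = 1/(939028 - 4614390) = 1/(-3675362) = -1/3675362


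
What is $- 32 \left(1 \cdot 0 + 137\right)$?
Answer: $-4384$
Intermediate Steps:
$- 32 \left(1 \cdot 0 + 137\right) = - 32 \left(0 + 137\right) = \left(-32\right) 137 = -4384$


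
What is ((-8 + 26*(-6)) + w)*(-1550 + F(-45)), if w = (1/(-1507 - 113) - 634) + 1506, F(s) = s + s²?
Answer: 49319237/162 ≈ 3.0444e+5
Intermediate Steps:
w = 1412639/1620 (w = (1/(-1620) - 634) + 1506 = (-1/1620 - 634) + 1506 = -1027081/1620 + 1506 = 1412639/1620 ≈ 872.00)
((-8 + 26*(-6)) + w)*(-1550 + F(-45)) = ((-8 + 26*(-6)) + 1412639/1620)*(-1550 - 45*(1 - 45)) = ((-8 - 156) + 1412639/1620)*(-1550 - 45*(-44)) = (-164 + 1412639/1620)*(-1550 + 1980) = (1146959/1620)*430 = 49319237/162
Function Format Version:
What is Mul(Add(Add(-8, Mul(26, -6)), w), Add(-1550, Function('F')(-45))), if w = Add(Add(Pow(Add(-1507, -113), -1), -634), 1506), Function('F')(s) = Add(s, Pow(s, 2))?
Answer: Rational(49319237, 162) ≈ 3.0444e+5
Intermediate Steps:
w = Rational(1412639, 1620) (w = Add(Add(Pow(-1620, -1), -634), 1506) = Add(Add(Rational(-1, 1620), -634), 1506) = Add(Rational(-1027081, 1620), 1506) = Rational(1412639, 1620) ≈ 872.00)
Mul(Add(Add(-8, Mul(26, -6)), w), Add(-1550, Function('F')(-45))) = Mul(Add(Add(-8, Mul(26, -6)), Rational(1412639, 1620)), Add(-1550, Mul(-45, Add(1, -45)))) = Mul(Add(Add(-8, -156), Rational(1412639, 1620)), Add(-1550, Mul(-45, -44))) = Mul(Add(-164, Rational(1412639, 1620)), Add(-1550, 1980)) = Mul(Rational(1146959, 1620), 430) = Rational(49319237, 162)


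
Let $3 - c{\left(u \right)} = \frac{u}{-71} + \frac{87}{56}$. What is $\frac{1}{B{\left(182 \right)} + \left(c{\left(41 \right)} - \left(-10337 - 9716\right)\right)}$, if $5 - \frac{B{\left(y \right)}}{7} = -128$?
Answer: $\frac{3976}{83440431} \approx 4.7651 \cdot 10^{-5}$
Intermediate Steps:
$c{\left(u \right)} = \frac{81}{56} + \frac{u}{71}$ ($c{\left(u \right)} = 3 - \left(\frac{u}{-71} + \frac{87}{56}\right) = 3 - \left(u \left(- \frac{1}{71}\right) + 87 \cdot \frac{1}{56}\right) = 3 - \left(- \frac{u}{71} + \frac{87}{56}\right) = 3 - \left(\frac{87}{56} - \frac{u}{71}\right) = 3 + \left(- \frac{87}{56} + \frac{u}{71}\right) = \frac{81}{56} + \frac{u}{71}$)
$B{\left(y \right)} = 931$ ($B{\left(y \right)} = 35 - -896 = 35 + 896 = 931$)
$\frac{1}{B{\left(182 \right)} + \left(c{\left(41 \right)} - \left(-10337 - 9716\right)\right)} = \frac{1}{931 + \left(\left(\frac{81}{56} + \frac{1}{71} \cdot 41\right) - \left(-10337 - 9716\right)\right)} = \frac{1}{931 + \left(\left(\frac{81}{56} + \frac{41}{71}\right) - -20053\right)} = \frac{1}{931 + \left(\frac{8047}{3976} + 20053\right)} = \frac{1}{931 + \frac{79738775}{3976}} = \frac{1}{\frac{83440431}{3976}} = \frac{3976}{83440431}$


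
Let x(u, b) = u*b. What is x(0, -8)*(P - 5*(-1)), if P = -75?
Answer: 0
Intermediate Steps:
x(u, b) = b*u
x(0, -8)*(P - 5*(-1)) = (-8*0)*(-75 - 5*(-1)) = 0*(-75 + 5) = 0*(-70) = 0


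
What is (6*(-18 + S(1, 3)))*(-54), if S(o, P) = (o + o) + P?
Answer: 4212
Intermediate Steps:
S(o, P) = P + 2*o (S(o, P) = 2*o + P = P + 2*o)
(6*(-18 + S(1, 3)))*(-54) = (6*(-18 + (3 + 2*1)))*(-54) = (6*(-18 + (3 + 2)))*(-54) = (6*(-18 + 5))*(-54) = (6*(-13))*(-54) = -78*(-54) = 4212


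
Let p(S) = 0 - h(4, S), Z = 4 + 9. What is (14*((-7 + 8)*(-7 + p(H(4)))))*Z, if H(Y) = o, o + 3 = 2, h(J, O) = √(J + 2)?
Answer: -1274 - 182*√6 ≈ -1719.8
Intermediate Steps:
h(J, O) = √(2 + J)
o = -1 (o = -3 + 2 = -1)
Z = 13
H(Y) = -1
p(S) = -√6 (p(S) = 0 - √(2 + 4) = 0 - √6 = -√6)
(14*((-7 + 8)*(-7 + p(H(4)))))*Z = (14*((-7 + 8)*(-7 - √6)))*13 = (14*(1*(-7 - √6)))*13 = (14*(-7 - √6))*13 = (-98 - 14*√6)*13 = -1274 - 182*√6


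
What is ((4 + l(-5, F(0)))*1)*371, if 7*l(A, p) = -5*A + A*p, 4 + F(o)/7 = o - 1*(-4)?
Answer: 2809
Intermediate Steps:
F(o) = 7*o (F(o) = -28 + 7*(o - 1*(-4)) = -28 + 7*(o + 4) = -28 + 7*(4 + o) = -28 + (28 + 7*o) = 7*o)
l(A, p) = -5*A/7 + A*p/7 (l(A, p) = (-5*A + A*p)/7 = -5*A/7 + A*p/7)
((4 + l(-5, F(0)))*1)*371 = ((4 + (⅐)*(-5)*(-5 + 7*0))*1)*371 = ((4 + (⅐)*(-5)*(-5 + 0))*1)*371 = ((4 + (⅐)*(-5)*(-5))*1)*371 = ((4 + 25/7)*1)*371 = ((53/7)*1)*371 = (53/7)*371 = 2809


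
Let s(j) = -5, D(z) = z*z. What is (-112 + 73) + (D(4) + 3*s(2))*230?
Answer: 191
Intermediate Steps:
D(z) = z²
(-112 + 73) + (D(4) + 3*s(2))*230 = (-112 + 73) + (4² + 3*(-5))*230 = -39 + (16 - 15)*230 = -39 + 1*230 = -39 + 230 = 191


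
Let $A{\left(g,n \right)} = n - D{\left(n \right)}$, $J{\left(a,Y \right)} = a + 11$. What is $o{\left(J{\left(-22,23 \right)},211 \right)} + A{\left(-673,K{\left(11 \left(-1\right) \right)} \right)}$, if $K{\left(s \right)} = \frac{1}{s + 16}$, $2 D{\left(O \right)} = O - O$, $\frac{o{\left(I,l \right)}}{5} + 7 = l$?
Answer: $\frac{5101}{5} \approx 1020.2$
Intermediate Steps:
$J{\left(a,Y \right)} = 11 + a$
$o{\left(I,l \right)} = -35 + 5 l$
$D{\left(O \right)} = 0$ ($D{\left(O \right)} = \frac{O - O}{2} = \frac{1}{2} \cdot 0 = 0$)
$K{\left(s \right)} = \frac{1}{16 + s}$
$A{\left(g,n \right)} = n$ ($A{\left(g,n \right)} = n - 0 = n + 0 = n$)
$o{\left(J{\left(-22,23 \right)},211 \right)} + A{\left(-673,K{\left(11 \left(-1\right) \right)} \right)} = \left(-35 + 5 \cdot 211\right) + \frac{1}{16 + 11 \left(-1\right)} = \left(-35 + 1055\right) + \frac{1}{16 - 11} = 1020 + \frac{1}{5} = \frac{5101}{5}$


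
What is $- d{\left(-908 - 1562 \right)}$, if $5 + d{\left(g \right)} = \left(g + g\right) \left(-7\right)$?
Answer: $-34575$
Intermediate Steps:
$d{\left(g \right)} = -5 - 14 g$ ($d{\left(g \right)} = -5 + \left(g + g\right) \left(-7\right) = -5 + 2 g \left(-7\right) = -5 - 14 g$)
$- d{\left(-908 - 1562 \right)} = - (-5 - 14 \left(-908 - 1562\right)) = - (-5 - -34580) = - (-5 + 34580) = \left(-1\right) 34575 = -34575$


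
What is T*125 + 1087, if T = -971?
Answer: -120288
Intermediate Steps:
T*125 + 1087 = -971*125 + 1087 = -121375 + 1087 = -120288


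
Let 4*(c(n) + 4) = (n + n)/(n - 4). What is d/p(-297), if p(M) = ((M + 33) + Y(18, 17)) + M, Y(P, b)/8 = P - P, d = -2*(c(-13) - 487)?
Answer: -16681/9537 ≈ -1.7491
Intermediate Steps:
c(n) = -4 + n/(2*(-4 + n)) (c(n) = -4 + ((n + n)/(n - 4))/4 = -4 + ((2*n)/(-4 + n))/4 = -4 + (2*n/(-4 + n))/4 = -4 + n/(2*(-4 + n)))
d = 16681/17 (d = -2*((32 - 7*(-13))/(2*(-4 - 13)) - 487) = -2*((1/2)*(32 + 91)/(-17) - 487) = -2*((1/2)*(-1/17)*123 - 487) = -2*(-123/34 - 487) = -2*(-16681/34) = 16681/17 ≈ 981.24)
Y(P, b) = 0 (Y(P, b) = 8*(P - P) = 8*0 = 0)
p(M) = 33 + 2*M (p(M) = ((M + 33) + 0) + M = ((33 + M) + 0) + M = (33 + M) + M = 33 + 2*M)
d/p(-297) = 16681/(17*(33 + 2*(-297))) = 16681/(17*(33 - 594)) = (16681/17)/(-561) = (16681/17)*(-1/561) = -16681/9537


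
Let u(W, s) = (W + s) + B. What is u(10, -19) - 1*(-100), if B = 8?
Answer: 99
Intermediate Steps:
u(W, s) = 8 + W + s (u(W, s) = (W + s) + 8 = 8 + W + s)
u(10, -19) - 1*(-100) = (8 + 10 - 19) - 1*(-100) = -1 + 100 = 99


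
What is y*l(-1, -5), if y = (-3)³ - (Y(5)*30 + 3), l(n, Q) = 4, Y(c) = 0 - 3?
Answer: 240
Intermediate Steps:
Y(c) = -3
y = 60 (y = (-3)³ - (-3*30 + 3) = -27 - (-90 + 3) = -27 - 1*(-87) = -27 + 87 = 60)
y*l(-1, -5) = 60*4 = 240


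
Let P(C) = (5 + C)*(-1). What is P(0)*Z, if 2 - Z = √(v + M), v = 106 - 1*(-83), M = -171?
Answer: -10 + 15*√2 ≈ 11.213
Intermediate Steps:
P(C) = -5 - C
v = 189 (v = 106 + 83 = 189)
Z = 2 - 3*√2 (Z = 2 - √(189 - 171) = 2 - √18 = 2 - 3*√2 ≈ -2.2426)
P(0)*Z = (-5 - 1*0)*(2 - 3*√2) = (-5 + 0)*(2 - 3*√2) = -5*(2 - 3*√2) = -10 + 15*√2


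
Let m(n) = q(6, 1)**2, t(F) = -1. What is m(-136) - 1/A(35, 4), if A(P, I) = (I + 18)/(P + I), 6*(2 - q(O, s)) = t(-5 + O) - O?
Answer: 3269/396 ≈ 8.2551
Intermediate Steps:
q(O, s) = 13/6 + O/6 (q(O, s) = 2 - (-1 - O)/6 = 2 + (1/6 + O/6) = 13/6 + O/6)
A(P, I) = (18 + I)/(I + P)
m(n) = 361/36 (m(n) = (13/6 + (1/6)*6)**2 = (13/6 + 1)**2 = (19/6)**2 = 361/36)
m(-136) - 1/A(35, 4) = 361/36 - 1/((18 + 4)/(4 + 35)) = 361/36 - 1/(22/39) = 361/36 - 1/((1/39)*22) = 361/36 - 1/22/39 = 361/36 - 1*39/22 = 361/36 - 39/22 = 3269/396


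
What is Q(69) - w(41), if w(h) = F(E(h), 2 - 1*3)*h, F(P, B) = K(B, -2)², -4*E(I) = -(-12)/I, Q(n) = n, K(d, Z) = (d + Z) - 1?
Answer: -587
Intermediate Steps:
K(d, Z) = -1 + Z + d (K(d, Z) = (Z + d) - 1 = -1 + Z + d)
E(I) = -3/I (E(I) = -(-1)*(-3/I) = -3/I)
F(P, B) = (-3 + B)² (F(P, B) = (-1 - 2 + B)² = (-3 + B)²)
w(h) = 16*h (w(h) = (-3 + (2 - 1*3))²*h = (-3 + (2 - 3))²*h = (-3 - 1)²*h = (-4)²*h = 16*h)
Q(69) - w(41) = 69 - 16*41 = 69 - 1*656 = 69 - 656 = -587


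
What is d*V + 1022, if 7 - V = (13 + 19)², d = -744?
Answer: 757670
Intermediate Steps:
V = -1017 (V = 7 - (13 + 19)² = 7 - 1*32² = 7 - 1*1024 = 7 - 1024 = -1017)
d*V + 1022 = -744*(-1017) + 1022 = 756648 + 1022 = 757670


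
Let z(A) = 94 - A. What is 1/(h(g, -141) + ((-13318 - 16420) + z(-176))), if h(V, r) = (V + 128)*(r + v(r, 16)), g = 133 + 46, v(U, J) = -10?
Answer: -1/75825 ≈ -1.3188e-5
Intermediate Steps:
g = 179
h(V, r) = (-10 + r)*(128 + V) (h(V, r) = (V + 128)*(r - 10) = (128 + V)*(-10 + r) = (-10 + r)*(128 + V))
1/(h(g, -141) + ((-13318 - 16420) + z(-176))) = 1/((-1280 - 10*179 + 128*(-141) + 179*(-141)) + ((-13318 - 16420) + (94 - 1*(-176)))) = 1/((-1280 - 1790 - 18048 - 25239) + (-29738 + (94 + 176))) = 1/(-46357 + (-29738 + 270)) = 1/(-46357 - 29468) = 1/(-75825) = -1/75825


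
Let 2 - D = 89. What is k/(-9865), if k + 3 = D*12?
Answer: 1047/9865 ≈ 0.10613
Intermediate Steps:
D = -87 (D = 2 - 1*89 = 2 - 89 = -87)
k = -1047 (k = -3 - 87*12 = -3 - 1044 = -1047)
k/(-9865) = -1047/(-9865) = -1047*(-1/9865) = 1047/9865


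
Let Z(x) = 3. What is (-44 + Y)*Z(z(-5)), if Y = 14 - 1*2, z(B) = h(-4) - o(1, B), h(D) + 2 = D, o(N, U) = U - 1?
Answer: -96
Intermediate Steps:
o(N, U) = -1 + U
h(D) = -2 + D
z(B) = -5 - B (z(B) = (-2 - 4) - (-1 + B) = -6 + (1 - B) = -5 - B)
Y = 12 (Y = 14 - 2 = 12)
(-44 + Y)*Z(z(-5)) = (-44 + 12)*3 = -32*3 = -96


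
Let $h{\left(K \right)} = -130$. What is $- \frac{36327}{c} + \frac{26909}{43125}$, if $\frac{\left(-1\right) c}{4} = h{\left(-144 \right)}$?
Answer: $- \frac{310521839}{4485000} \approx -69.236$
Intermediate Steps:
$c = 520$ ($c = \left(-4\right) \left(-130\right) = 520$)
$- \frac{36327}{c} + \frac{26909}{43125} = - \frac{36327}{520} + \frac{26909}{43125} = - \frac{310521839}{4485000}$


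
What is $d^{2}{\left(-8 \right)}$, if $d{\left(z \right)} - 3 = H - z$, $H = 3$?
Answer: $196$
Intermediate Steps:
$d{\left(z \right)} = 6 - z$ ($d{\left(z \right)} = 3 - \left(-3 + z\right) = 6 - z$)
$d^{2}{\left(-8 \right)} = \left(6 - -8\right)^{2} = \left(6 + 8\right)^{2} = 14^{2} = 196$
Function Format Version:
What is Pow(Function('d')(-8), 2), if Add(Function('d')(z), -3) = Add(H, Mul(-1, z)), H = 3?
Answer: 196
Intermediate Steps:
Function('d')(z) = Add(6, Mul(-1, z)) (Function('d')(z) = Add(3, Add(3, Mul(-1, z))) = Add(6, Mul(-1, z)))
Pow(Function('d')(-8), 2) = Pow(Add(6, Mul(-1, -8)), 2) = Pow(Add(6, 8), 2) = Pow(14, 2) = 196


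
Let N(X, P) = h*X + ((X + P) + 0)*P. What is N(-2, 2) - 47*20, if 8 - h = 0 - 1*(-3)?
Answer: -950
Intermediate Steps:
h = 5 (h = 8 - (0 - 1*(-3)) = 8 - (0 + 3) = 8 - 1*3 = 8 - 3 = 5)
N(X, P) = 5*X + P*(P + X) (N(X, P) = 5*X + ((X + P) + 0)*P = 5*X + ((P + X) + 0)*P = 5*X + (P + X)*P = 5*X + P*(P + X))
N(-2, 2) - 47*20 = (2**2 + 5*(-2) + 2*(-2)) - 47*20 = (4 - 10 - 4) - 940 = -10 - 940 = -950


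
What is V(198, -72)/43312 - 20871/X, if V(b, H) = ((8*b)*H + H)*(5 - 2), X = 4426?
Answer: -75601566/5990591 ≈ -12.620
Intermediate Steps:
V(b, H) = 3*H + 24*H*b (V(b, H) = (8*H*b + H)*3 = (H + 8*H*b)*3 = 3*H + 24*H*b)
V(198, -72)/43312 - 20871/X = (3*(-72)*(1 + 8*198))/43312 - 20871/4426 = (3*(-72)*(1 + 1584))*(1/43312) - 20871*1/4426 = (3*(-72)*1585)*(1/43312) - 20871/4426 = -342360*1/43312 - 20871/4426 = -42795/5414 - 20871/4426 = -75601566/5990591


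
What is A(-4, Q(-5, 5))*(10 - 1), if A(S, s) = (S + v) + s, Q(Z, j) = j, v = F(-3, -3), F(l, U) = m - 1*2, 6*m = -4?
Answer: -15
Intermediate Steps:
m = -2/3 (m = (1/6)*(-4) = -2/3 ≈ -0.66667)
F(l, U) = -8/3 (F(l, U) = -2/3 - 1*2 = -2/3 - 2 = -8/3)
v = -8/3 ≈ -2.6667
A(S, s) = -8/3 + S + s (A(S, s) = (S - 8/3) + s = (-8/3 + S) + s = -8/3 + S + s)
A(-4, Q(-5, 5))*(10 - 1) = (-8/3 - 4 + 5)*(10 - 1) = -5/3*9 = -15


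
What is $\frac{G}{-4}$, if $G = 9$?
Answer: $- \frac{9}{4} \approx -2.25$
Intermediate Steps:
$\frac{G}{-4} = \frac{9}{-4} = 9 \left(- \frac{1}{4}\right) = - \frac{9}{4}$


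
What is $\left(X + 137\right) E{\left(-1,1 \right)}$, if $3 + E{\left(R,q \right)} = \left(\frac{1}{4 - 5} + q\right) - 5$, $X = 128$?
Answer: $-2120$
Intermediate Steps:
$E{\left(R,q \right)} = -9 + q$ ($E{\left(R,q \right)} = -3 - \left(5 - q - \frac{1}{4 - 5}\right) = -3 + \left(\left(\frac{1}{-1} + q\right) - 5\right) = -3 + \left(\left(-1 + q\right) - 5\right) = -3 + \left(-6 + q\right) = -9 + q$)
$\left(X + 137\right) E{\left(-1,1 \right)} = \left(128 + 137\right) \left(-9 + 1\right) = 265 \left(-8\right) = -2120$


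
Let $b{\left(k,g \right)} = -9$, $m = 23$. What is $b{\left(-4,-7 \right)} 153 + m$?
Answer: $-1354$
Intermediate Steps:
$b{\left(-4,-7 \right)} 153 + m = \left(-9\right) 153 + 23 = -1377 + 23 = -1354$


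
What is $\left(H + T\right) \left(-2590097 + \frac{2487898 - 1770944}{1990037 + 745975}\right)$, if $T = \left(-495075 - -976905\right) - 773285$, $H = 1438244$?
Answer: $- \frac{16318797697446405}{5494} \approx -2.9703 \cdot 10^{12}$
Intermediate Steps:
$T = -291455$ ($T = \left(-495075 + 976905\right) - 773285 = 481830 - 773285 = -291455$)
$\left(H + T\right) \left(-2590097 + \frac{2487898 - 1770944}{1990037 + 745975}\right) = \left(1438244 - 291455\right) \left(-2590097 + \frac{2487898 - 1770944}{1990037 + 745975}\right) = 1146789 \left(-2590097 + \frac{716954}{2736012}\right) = 1146789 \left(-2590097 + 716954 \cdot \frac{1}{2736012}\right) = 1146789 \left(-2590097 + \frac{4319}{16482}\right) = 1146789 \left(- \frac{42689974435}{16482}\right) = - \frac{16318797697446405}{5494}$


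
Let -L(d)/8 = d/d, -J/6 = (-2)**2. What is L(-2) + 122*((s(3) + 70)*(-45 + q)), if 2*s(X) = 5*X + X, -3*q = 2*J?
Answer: -279510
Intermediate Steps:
J = -24 (J = -6*(-2)**2 = -6*4 = -24)
q = 16 (q = -2*(-24)/3 = -1/3*(-48) = 16)
s(X) = 3*X (s(X) = (5*X + X)/2 = (6*X)/2 = 3*X)
L(d) = -8 (L(d) = -8*d/d = -8*1 = -8)
L(-2) + 122*((s(3) + 70)*(-45 + q)) = -8 + 122*((3*3 + 70)*(-45 + 16)) = -8 + 122*((9 + 70)*(-29)) = -8 + 122*(79*(-29)) = -8 + 122*(-2291) = -8 - 279502 = -279510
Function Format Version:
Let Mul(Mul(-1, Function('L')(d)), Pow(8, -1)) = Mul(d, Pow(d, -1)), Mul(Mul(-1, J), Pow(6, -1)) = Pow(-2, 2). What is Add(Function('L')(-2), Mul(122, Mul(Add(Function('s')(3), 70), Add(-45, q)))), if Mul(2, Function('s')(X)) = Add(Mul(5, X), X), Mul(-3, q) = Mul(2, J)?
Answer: -279510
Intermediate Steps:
J = -24 (J = Mul(-6, Pow(-2, 2)) = Mul(-6, 4) = -24)
q = 16 (q = Mul(Rational(-1, 3), Mul(2, -24)) = Mul(Rational(-1, 3), -48) = 16)
Function('s')(X) = Mul(3, X) (Function('s')(X) = Mul(Rational(1, 2), Add(Mul(5, X), X)) = Mul(Rational(1, 2), Mul(6, X)) = Mul(3, X))
Function('L')(d) = -8 (Function('L')(d) = Mul(-8, Mul(d, Pow(d, -1))) = Mul(-8, 1) = -8)
Add(Function('L')(-2), Mul(122, Mul(Add(Function('s')(3), 70), Add(-45, q)))) = Add(-8, Mul(122, Mul(Add(Mul(3, 3), 70), Add(-45, 16)))) = Add(-8, Mul(122, Mul(Add(9, 70), -29))) = Add(-8, Mul(122, Mul(79, -29))) = Add(-8, Mul(122, -2291)) = Add(-8, -279502) = -279510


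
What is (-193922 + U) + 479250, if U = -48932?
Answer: 236396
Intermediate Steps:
(-193922 + U) + 479250 = (-193922 - 48932) + 479250 = -242854 + 479250 = 236396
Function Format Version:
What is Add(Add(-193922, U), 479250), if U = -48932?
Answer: 236396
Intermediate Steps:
Add(Add(-193922, U), 479250) = Add(Add(-193922, -48932), 479250) = Add(-242854, 479250) = 236396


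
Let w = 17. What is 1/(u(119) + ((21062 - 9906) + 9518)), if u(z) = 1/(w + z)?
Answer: 136/2811665 ≈ 4.8370e-5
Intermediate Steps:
u(z) = 1/(17 + z)
1/(u(119) + ((21062 - 9906) + 9518)) = 1/(1/(17 + 119) + ((21062 - 9906) + 9518)) = 1/(1/136 + (11156 + 9518)) = 1/(1/136 + 20674) = 1/(2811665/136) = 136/2811665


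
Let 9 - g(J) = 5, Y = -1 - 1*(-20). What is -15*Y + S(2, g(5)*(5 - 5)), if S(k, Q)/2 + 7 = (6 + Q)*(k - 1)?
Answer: -287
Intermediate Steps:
Y = 19 (Y = -1 + 20 = 19)
g(J) = 4 (g(J) = 9 - 1*5 = 9 - 5 = 4)
S(k, Q) = -14 + 2*(-1 + k)*(6 + Q) (S(k, Q) = -14 + 2*((6 + Q)*(k - 1)) = -14 + 2*((6 + Q)*(-1 + k)) = -14 + 2*((-1 + k)*(6 + Q)) = -14 + 2*(-1 + k)*(6 + Q))
-15*Y + S(2, g(5)*(5 - 5)) = -15*19 + (-26 - 8*(5 - 5) + 12*2 + 2*(4*(5 - 5))*2) = -285 + (-26 - 8*0 + 24 + 2*(4*0)*2) = -285 + (-26 - 2*0 + 24 + 2*0*2) = -285 + (-26 + 0 + 24 + 0) = -285 - 2 = -287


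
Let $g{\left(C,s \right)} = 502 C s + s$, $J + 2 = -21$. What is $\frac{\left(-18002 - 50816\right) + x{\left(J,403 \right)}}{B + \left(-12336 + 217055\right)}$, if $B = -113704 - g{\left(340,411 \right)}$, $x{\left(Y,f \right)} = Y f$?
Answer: $\frac{78087}{70058876} \approx 0.0011146$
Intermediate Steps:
$J = -23$ ($J = -2 - 21 = -23$)
$g{\left(C,s \right)} = s + 502 C s$ ($g{\left(C,s \right)} = 502 C s + s = s + 502 C s$)
$B = -70263595$ ($B = -113704 - 411 \left(1 + 502 \cdot 340\right) = -113704 - 411 \left(1 + 170680\right) = -113704 - 411 \cdot 170681 = -113704 - 70149891 = -70263595$)
$\frac{\left(-18002 - 50816\right) + x{\left(J,403 \right)}}{B + \left(-12336 + 217055\right)} = \frac{\left(-18002 - 50816\right) - 9269}{-70263595 + \left(-12336 + 217055\right)} = \frac{\left(-18002 - 50816\right) - 9269}{-70263595 + 204719} = \frac{-68818 - 9269}{-70058876} = \left(-78087\right) \left(- \frac{1}{70058876}\right) = \frac{78087}{70058876}$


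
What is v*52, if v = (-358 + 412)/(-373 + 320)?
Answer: -2808/53 ≈ -52.981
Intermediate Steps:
v = -54/53 (v = 54/(-53) = 54*(-1/53) = -54/53 ≈ -1.0189)
v*52 = -54/53*52 = -2808/53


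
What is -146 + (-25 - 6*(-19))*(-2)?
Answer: -324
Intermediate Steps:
-146 + (-25 - 6*(-19))*(-2) = -146 + (-25 - 1*(-114))*(-2) = -146 + (-25 + 114)*(-2) = -146 + 89*(-2) = -146 - 178 = -324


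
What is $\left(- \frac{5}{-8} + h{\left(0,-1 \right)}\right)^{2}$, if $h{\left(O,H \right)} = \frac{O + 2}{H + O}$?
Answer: $\frac{121}{64} \approx 1.8906$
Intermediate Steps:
$h{\left(O,H \right)} = \frac{2 + O}{H + O}$
$\left(- \frac{5}{-8} + h{\left(0,-1 \right)}\right)^{2} = \left(- \frac{5}{-8} + \frac{2 + 0}{-1 + 0}\right)^{2} = \left(\left(-5\right) \left(- \frac{1}{8}\right) + \frac{1}{-1} \cdot 2\right)^{2} = \left(\frac{5}{8} - 2\right)^{2} = \left(- \frac{11}{8}\right)^{2} = \frac{121}{64}$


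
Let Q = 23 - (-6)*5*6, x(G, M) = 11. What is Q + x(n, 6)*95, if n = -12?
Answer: 1248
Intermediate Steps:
Q = 203 (Q = 23 - 3*(-10)*6 = 23 + 30*6 = 23 + 180 = 203)
Q + x(n, 6)*95 = 203 + 11*95 = 203 + 1045 = 1248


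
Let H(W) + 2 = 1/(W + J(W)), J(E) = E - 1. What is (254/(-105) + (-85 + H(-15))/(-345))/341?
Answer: -54072/8509655 ≈ -0.0063542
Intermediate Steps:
J(E) = -1 + E
H(W) = -2 + 1/(-1 + 2*W) (H(W) = -2 + 1/(W + (-1 + W)) = -2 + 1/(-1 + 2*W))
(254/(-105) + (-85 + H(-15))/(-345))/341 = (254/(-105) + (-85 + (3 - 4*(-15))/(-1 + 2*(-15)))/(-345))/341 = (254*(-1/105) + (-85 + (3 + 60)/(-1 - 30))*(-1/345))*(1/341) = (-254/105 + (-85 + 63/(-31))*(-1/345))*(1/341) = (-254/105 + (-85 - 1/31*63)*(-1/345))*(1/341) = (-254/105 + (-85 - 63/31)*(-1/345))*(1/341) = (-254/105 - 2698/31*(-1/345))*(1/341) = (-254/105 + 2698/10695)*(1/341) = -54072/24955*1/341 = -54072/8509655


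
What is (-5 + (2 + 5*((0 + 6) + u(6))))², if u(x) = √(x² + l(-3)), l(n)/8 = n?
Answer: 1029 + 540*√3 ≈ 1964.3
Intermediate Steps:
l(n) = 8*n
u(x) = √(-24 + x²) (u(x) = √(x² + 8*(-3)) = √(x² - 24) = √(-24 + x²))
(-5 + (2 + 5*((0 + 6) + u(6))))² = (-5 + (2 + 5*((0 + 6) + √(-24 + 6²))))² = (-5 + (2 + 5*(6 + √(-24 + 36))))² = (-5 + (2 + 5*(6 + √12)))² = (-5 + (2 + 5*(6 + 2*√3)))² = (-5 + (2 + (30 + 10*√3)))² = (-5 + (32 + 10*√3))² = (27 + 10*√3)²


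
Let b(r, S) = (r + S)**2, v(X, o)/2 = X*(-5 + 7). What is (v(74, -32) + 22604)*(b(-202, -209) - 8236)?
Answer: 3679686500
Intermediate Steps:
v(X, o) = 4*X (v(X, o) = 2*(X*(-5 + 7)) = 2*(X*2) = 2*(2*X) = 4*X)
b(r, S) = (S + r)**2
(v(74, -32) + 22604)*(b(-202, -209) - 8236) = (4*74 + 22604)*((-209 - 202)**2 - 8236) = (296 + 22604)*((-411)**2 - 8236) = 22900*(168921 - 8236) = 22900*160685 = 3679686500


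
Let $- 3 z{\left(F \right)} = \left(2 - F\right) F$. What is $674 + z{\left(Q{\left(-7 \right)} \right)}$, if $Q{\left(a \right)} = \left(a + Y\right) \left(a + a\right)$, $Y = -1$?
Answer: $\frac{14342}{3} \approx 4780.7$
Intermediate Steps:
$Q{\left(a \right)} = 2 a \left(-1 + a\right)$ ($Q{\left(a \right)} = \left(a - 1\right) \left(a + a\right) = \left(-1 + a\right) 2 a = 2 a \left(-1 + a\right)$)
$z{\left(F \right)} = - \frac{F \left(2 - F\right)}{3}$ ($z{\left(F \right)} = - \frac{\left(2 - F\right) F}{3} = - \frac{F \left(2 - F\right)}{3}$)
$674 + z{\left(Q{\left(-7 \right)} \right)} = 674 + \frac{2 \left(-7\right) \left(-1 - 7\right) \left(-2 + 2 \left(-7\right) \left(-1 - 7\right)\right)}{3} = 674 + \frac{2 \left(-7\right) \left(-8\right) \left(-2 + 2 \left(-7\right) \left(-8\right)\right)}{3} = 674 + \frac{1}{3} \cdot 112 \left(-2 + 112\right) = 674 + \frac{1}{3} \cdot 112 \cdot 110 = 674 + \frac{12320}{3} = \frac{14342}{3}$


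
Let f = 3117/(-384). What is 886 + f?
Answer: 112369/128 ≈ 877.88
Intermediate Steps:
f = -1039/128 (f = 3117*(-1/384) = -1039/128 ≈ -8.1172)
886 + f = 886 - 1039/128 = 112369/128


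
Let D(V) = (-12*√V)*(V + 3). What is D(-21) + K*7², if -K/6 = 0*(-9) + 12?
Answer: -3528 + 216*I*√21 ≈ -3528.0 + 989.84*I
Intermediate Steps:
K = -72 (K = -6*(0*(-9) + 12) = -6*(0 + 12) = -6*12 = -72)
D(V) = -12*√V*(3 + V) (D(V) = (-12*√V)*(3 + V) = -12*√V*(3 + V))
D(-21) + K*7² = 12*√(-21)*(-3 - 1*(-21)) - 72*7² = 12*(I*√21)*(-3 + 21) - 72*49 = 12*(I*√21)*18 - 3528 = 216*I*√21 - 3528 = -3528 + 216*I*√21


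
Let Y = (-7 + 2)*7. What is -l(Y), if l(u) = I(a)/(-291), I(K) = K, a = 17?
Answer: 17/291 ≈ 0.058419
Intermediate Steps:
Y = -35 (Y = -5*7 = -35)
l(u) = -17/291 (l(u) = 17/(-291) = 17*(-1/291) = -17/291)
-l(Y) = -1*(-17/291) = 17/291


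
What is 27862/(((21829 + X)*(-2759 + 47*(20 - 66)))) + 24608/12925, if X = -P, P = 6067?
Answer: 954177265633/501262532925 ≈ 1.9035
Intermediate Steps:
X = -6067 (X = -1*6067 = -6067)
27862/(((21829 + X)*(-2759 + 47*(20 - 66)))) + 24608/12925 = 27862/(((21829 - 6067)*(-2759 + 47*(20 - 66)))) + 24608/12925 = 27862/((15762*(-2759 + 47*(-46)))) + 24608*(1/12925) = 27862/((15762*(-2759 - 2162))) + 24608/12925 = 27862/((15762*(-4921))) + 24608/12925 = 27862/(-77564802) + 24608/12925 = 27862*(-1/77564802) + 24608/12925 = -13931/38782401 + 24608/12925 = 954177265633/501262532925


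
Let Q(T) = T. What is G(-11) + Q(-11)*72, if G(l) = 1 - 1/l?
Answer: -8700/11 ≈ -790.91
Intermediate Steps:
G(-11) + Q(-11)*72 = (-1 - 11)/(-11) - 11*72 = -1/11*(-12) - 792 = 12/11 - 792 = -8700/11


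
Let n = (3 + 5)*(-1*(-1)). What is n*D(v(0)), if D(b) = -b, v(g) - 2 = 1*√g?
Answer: -16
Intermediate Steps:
v(g) = 2 + √g (v(g) = 2 + 1*√g = 2 + √g)
n = 8 (n = 8*1 = 8)
n*D(v(0)) = 8*(-(2 + √0)) = 8*(-(2 + 0)) = 8*(-1*2) = 8*(-2) = -16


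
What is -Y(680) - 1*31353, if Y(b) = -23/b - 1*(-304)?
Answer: -21526737/680 ≈ -31657.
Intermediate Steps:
Y(b) = 304 - 23/b (Y(b) = -23/b + 304 = 304 - 23/b)
-Y(680) - 1*31353 = -(304 - 23/680) - 1*31353 = -(304 - 23*1/680) - 31353 = -(304 - 23/680) - 31353 = -1*206697/680 - 31353 = -206697/680 - 31353 = -21526737/680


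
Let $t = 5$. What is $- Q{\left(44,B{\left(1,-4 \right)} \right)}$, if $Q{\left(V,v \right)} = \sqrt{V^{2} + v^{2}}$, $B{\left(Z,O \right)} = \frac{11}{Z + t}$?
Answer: $- \frac{11 \sqrt{577}}{6} \approx -44.038$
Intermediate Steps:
$B{\left(Z,O \right)} = \frac{11}{5 + Z}$ ($B{\left(Z,O \right)} = \frac{11}{Z + 5} = \frac{11}{5 + Z}$)
$- Q{\left(44,B{\left(1,-4 \right)} \right)} = - \sqrt{44^{2} + \left(\frac{11}{5 + 1}\right)^{2}} = - \sqrt{1936 + \left(\frac{11}{6}\right)^{2}} = - \sqrt{1936 + \frac{121}{36}} = - \sqrt{\frac{69817}{36}} = - \frac{11 \sqrt{577}}{6}$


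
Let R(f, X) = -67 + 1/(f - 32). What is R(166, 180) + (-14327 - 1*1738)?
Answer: -2161687/134 ≈ -16132.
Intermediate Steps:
R(f, X) = -67 + 1/(-32 + f)
R(166, 180) + (-14327 - 1*1738) = (2145 - 67*166)/(-32 + 166) + (-14327 - 1*1738) = (2145 - 11122)/134 + (-14327 - 1738) = (1/134)*(-8977) - 16065 = -8977/134 - 16065 = -2161687/134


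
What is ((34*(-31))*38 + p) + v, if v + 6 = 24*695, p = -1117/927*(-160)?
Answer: -21492686/927 ≈ -23185.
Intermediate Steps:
p = 178720/927 (p = -1117*1/927*(-160) = -1117/927*(-160) = 178720/927 ≈ 192.79)
v = 16674 (v = -6 + 24*695 = -6 + 16680 = 16674)
((34*(-31))*38 + p) + v = ((34*(-31))*38 + 178720/927) + 16674 = (-1054*38 + 178720/927) + 16674 = (-40052 + 178720/927) + 16674 = -36949484/927 + 16674 = -21492686/927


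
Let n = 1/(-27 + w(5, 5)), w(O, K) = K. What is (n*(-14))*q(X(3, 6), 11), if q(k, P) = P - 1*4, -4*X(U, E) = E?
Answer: 49/11 ≈ 4.4545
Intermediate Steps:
X(U, E) = -E/4
q(k, P) = -4 + P (q(k, P) = P - 4 = -4 + P)
n = -1/22 (n = 1/(-27 + 5) = 1/(-22) = -1/22 ≈ -0.045455)
(n*(-14))*q(X(3, 6), 11) = (-1/22*(-14))*(-4 + 11) = (7/11)*7 = 49/11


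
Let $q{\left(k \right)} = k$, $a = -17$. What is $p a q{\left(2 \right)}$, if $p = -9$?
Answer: $306$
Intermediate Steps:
$p a q{\left(2 \right)} = \left(-9\right) \left(-17\right) 2 = 153 \cdot 2 = 306$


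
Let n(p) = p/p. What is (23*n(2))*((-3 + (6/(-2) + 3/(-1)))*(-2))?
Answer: 414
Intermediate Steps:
n(p) = 1
(23*n(2))*((-3 + (6/(-2) + 3/(-1)))*(-2)) = (23*1)*((-3 + (6/(-2) + 3/(-1)))*(-2)) = 23*((-3 + (6*(-½) + 3*(-1)))*(-2)) = 23*((-3 + (-3 - 3))*(-2)) = 23*((-3 - 6)*(-2)) = 23*(-9*(-2)) = 23*18 = 414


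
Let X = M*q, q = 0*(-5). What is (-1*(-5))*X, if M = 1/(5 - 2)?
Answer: 0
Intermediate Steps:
q = 0
M = 1/3 ≈ 0.33333
X = 0 (X = (1/3)*0 = 0)
(-1*(-5))*X = -1*(-5)*0 = 5*0 = 0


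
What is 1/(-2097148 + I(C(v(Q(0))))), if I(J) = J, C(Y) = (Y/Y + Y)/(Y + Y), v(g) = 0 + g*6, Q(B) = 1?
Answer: -12/25165769 ≈ -4.7684e-7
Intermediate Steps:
v(g) = 6*g (v(g) = 0 + 6*g = 6*g)
C(Y) = (1 + Y)/(2*Y) (C(Y) = (1 + Y)/((2*Y)) = (1 + Y)*(1/(2*Y)) = (1 + Y)/(2*Y))
1/(-2097148 + I(C(v(Q(0))))) = 1/(-2097148 + (1 + 6*1)/(2*((6*1)))) = 1/(-2097148 + (1/2)*(1 + 6)/6) = 1/(-2097148 + (1/2)*(1/6)*7) = 1/(-2097148 + 7/12) = 1/(-25165769/12) = -12/25165769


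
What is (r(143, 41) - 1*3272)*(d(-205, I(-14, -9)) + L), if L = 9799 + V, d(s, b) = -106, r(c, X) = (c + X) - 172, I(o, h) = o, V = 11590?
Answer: -69382580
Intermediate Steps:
r(c, X) = -172 + X + c (r(c, X) = (X + c) - 172 = -172 + X + c)
L = 21389 (L = 9799 + 11590 = 21389)
(r(143, 41) - 1*3272)*(d(-205, I(-14, -9)) + L) = ((-172 + 41 + 143) - 1*3272)*(-106 + 21389) = (12 - 3272)*21283 = -3260*21283 = -69382580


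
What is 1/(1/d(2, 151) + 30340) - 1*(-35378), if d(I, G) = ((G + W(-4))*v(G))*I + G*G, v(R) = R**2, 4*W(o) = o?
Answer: 7366636569878999/208226484341 ≈ 35378.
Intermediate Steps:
W(o) = o/4
d(I, G) = G**2 + I*G**2*(-1 + G) (d(I, G) = ((G + (1/4)*(-4))*G**2)*I + G*G = ((G - 1)*G**2)*I + G**2 = ((-1 + G)*G**2)*I + G**2 = (G**2*(-1 + G))*I + G**2 = I*G**2*(-1 + G) + G**2 = G**2 + I*G**2*(-1 + G))
1/(1/d(2, 151) + 30340) - 1*(-35378) = 1/(1/(151**2*(1 - 1*2 + 151*2)) + 30340) - 1*(-35378) = 1/(1/(22801*(1 - 2 + 302)) + 30340) + 35378 = 1/(1/(22801*301) + 30340) + 35378 = 1/(1/6863101 + 30340) + 35378 = 1/(208226484341/6863101) + 35378 = 6863101/208226484341 + 35378 = 7366636569878999/208226484341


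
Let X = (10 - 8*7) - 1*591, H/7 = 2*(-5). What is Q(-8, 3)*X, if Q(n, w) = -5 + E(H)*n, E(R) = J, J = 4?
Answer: 23569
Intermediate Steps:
H = -70 (H = 7*(2*(-5)) = 7*(-10) = -70)
E(R) = 4
Q(n, w) = -5 + 4*n
X = -637 (X = (10 - 56) - 591 = -46 - 591 = -637)
Q(-8, 3)*X = (-5 + 4*(-8))*(-637) = (-5 - 32)*(-637) = -37*(-637) = 23569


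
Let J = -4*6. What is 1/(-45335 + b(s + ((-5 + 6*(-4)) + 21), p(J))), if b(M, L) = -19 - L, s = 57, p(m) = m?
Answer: -1/45330 ≈ -2.2060e-5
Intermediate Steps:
J = -24
1/(-45335 + b(s + ((-5 + 6*(-4)) + 21), p(J))) = 1/(-45335 + (-19 - 1*(-24))) = 1/(-45335 + (-19 + 24)) = 1/(-45335 + 5) = 1/(-45330) = -1/45330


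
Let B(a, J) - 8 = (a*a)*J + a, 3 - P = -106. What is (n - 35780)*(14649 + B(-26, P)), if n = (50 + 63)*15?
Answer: -3010216775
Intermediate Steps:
P = 109 (P = 3 - 1*(-106) = 3 + 106 = 109)
B(a, J) = 8 + a + J*a**2 (B(a, J) = 8 + ((a*a)*J + a) = 8 + (a**2*J + a) = 8 + (J*a**2 + a) = 8 + (a + J*a**2) = 8 + a + J*a**2)
n = 1695 (n = 113*15 = 1695)
(n - 35780)*(14649 + B(-26, P)) = (1695 - 35780)*(14649 + (8 - 26 + 109*(-26)**2)) = -34085*(14649 + (8 - 26 + 109*676)) = -34085*(14649 + (8 - 26 + 73684)) = -34085*(14649 + 73666) = -34085*88315 = -3010216775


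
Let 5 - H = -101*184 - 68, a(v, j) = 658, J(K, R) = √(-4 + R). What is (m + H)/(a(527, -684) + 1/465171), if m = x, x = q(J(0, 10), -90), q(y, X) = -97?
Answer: 8633573760/306082519 ≈ 28.207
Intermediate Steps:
x = -97
m = -97
H = 18657 (H = 5 - (-101*184 - 68) = 5 - (-18584 - 68) = 5 - 1*(-18652) = 5 + 18652 = 18657)
(m + H)/(a(527, -684) + 1/465171) = (-97 + 18657)/(658 + 1/465171) = 18560/(658 + 1/465171) = 18560/(306082519/465171) = 18560*(465171/306082519) = 8633573760/306082519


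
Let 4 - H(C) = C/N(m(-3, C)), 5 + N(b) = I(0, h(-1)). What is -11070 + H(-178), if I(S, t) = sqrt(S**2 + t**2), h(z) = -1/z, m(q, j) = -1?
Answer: -22221/2 ≈ -11111.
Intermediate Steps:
N(b) = -4 (N(b) = -5 + sqrt(0**2 + (-1/(-1))**2) = -5 + sqrt(0 + (-1*(-1))**2) = -5 + sqrt(0 + 1**2) = -5 + sqrt(0 + 1) = -5 + sqrt(1) = -5 + 1 = -4)
H(C) = 4 + C/4 (H(C) = 4 - C/(-4) = 4 - C*(-1)/4 = 4 - (-1)*C/4 = 4 + C/4)
-11070 + H(-178) = -11070 + (4 + (1/4)*(-178)) = -11070 + (4 - 89/2) = -11070 - 81/2 = -22221/2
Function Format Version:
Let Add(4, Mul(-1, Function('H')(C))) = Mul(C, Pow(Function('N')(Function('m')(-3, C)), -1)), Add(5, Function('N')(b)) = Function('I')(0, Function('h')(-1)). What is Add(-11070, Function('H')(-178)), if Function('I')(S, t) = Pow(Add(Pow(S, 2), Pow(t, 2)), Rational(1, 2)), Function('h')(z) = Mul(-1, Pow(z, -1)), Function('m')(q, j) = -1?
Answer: Rational(-22221, 2) ≈ -11111.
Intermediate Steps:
Function('N')(b) = -4 (Function('N')(b) = Add(-5, Pow(Add(Pow(0, 2), Pow(Mul(-1, Pow(-1, -1)), 2)), Rational(1, 2))) = Add(-5, Pow(Add(0, Pow(Mul(-1, -1), 2)), Rational(1, 2))) = Add(-5, Pow(Add(0, Pow(1, 2)), Rational(1, 2))) = Add(-5, Pow(Add(0, 1), Rational(1, 2))) = Add(-5, Pow(1, Rational(1, 2))) = Add(-5, 1) = -4)
Function('H')(C) = Add(4, Mul(Rational(1, 4), C)) (Function('H')(C) = Add(4, Mul(-1, Mul(C, Pow(-4, -1)))) = Add(4, Mul(-1, Mul(C, Rational(-1, 4)))) = Add(4, Mul(-1, Mul(Rational(-1, 4), C))) = Add(4, Mul(Rational(1, 4), C)))
Add(-11070, Function('H')(-178)) = Add(-11070, Add(4, Mul(Rational(1, 4), -178))) = Add(-11070, Add(4, Rational(-89, 2))) = Add(-11070, Rational(-81, 2)) = Rational(-22221, 2)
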